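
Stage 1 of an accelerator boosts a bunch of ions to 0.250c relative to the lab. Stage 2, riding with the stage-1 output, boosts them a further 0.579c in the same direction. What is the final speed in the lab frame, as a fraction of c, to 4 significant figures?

u ≈ 0.7242c

Compose boost 2: (0.579 + 0.250)/(1 + 0.579×0.250) = 0.8290/1.14475 = 0.7242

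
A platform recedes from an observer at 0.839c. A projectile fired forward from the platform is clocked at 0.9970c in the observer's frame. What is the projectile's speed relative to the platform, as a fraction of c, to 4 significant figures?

Inverse velocity addition: u' = (u − v)/(1 − uv/c²)
= (0.9970 − 0.839)/(1 − 0.9970×0.839) = 0.1580/0.163517 = 0.9663

u' ≈ 0.9663c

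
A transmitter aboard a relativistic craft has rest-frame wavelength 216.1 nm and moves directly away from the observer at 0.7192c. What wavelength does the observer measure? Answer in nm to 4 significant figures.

λ_obs ≈ 534.7 nm

Relativistic Doppler: λ_obs = λ_src √((1+β)/(1−β))
= 216.1 × √(1.71920/0.280800) = 216.1 × 2.47437 = 534.7 nm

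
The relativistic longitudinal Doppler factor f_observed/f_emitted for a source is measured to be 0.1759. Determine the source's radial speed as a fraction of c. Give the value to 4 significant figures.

f_obs/f_src = √((1−β)/(1+β)) = 0.1759  ⇒  (1−β)/(1+β) = 0.0309408
β = |1 − D²|/(1 + D²) = |1 − 0.0309408|/(1 + 0.0309408) = 0.9400

β ≈ 0.9400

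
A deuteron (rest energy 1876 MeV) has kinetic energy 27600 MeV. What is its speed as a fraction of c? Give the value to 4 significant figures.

γ = 1 + K/(m₀c²) = 1 + 27600/1876 = 15.7122
β = √(1 − 1/γ²) = 0.9980

β ≈ 0.9980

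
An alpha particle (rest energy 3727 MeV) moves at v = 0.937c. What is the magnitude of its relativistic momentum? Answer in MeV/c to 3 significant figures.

γ = 1/√(1 − 0.937²) = 2.8626
p = γβm₀c = 2.8626 × 0.937 × 3727 MeV/c = 10000 MeV/c

p ≈ 10000 MeV/c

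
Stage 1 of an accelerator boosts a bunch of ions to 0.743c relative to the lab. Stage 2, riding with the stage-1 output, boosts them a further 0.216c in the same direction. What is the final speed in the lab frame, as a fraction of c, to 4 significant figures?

Compose boost 2: (0.216 + 0.743)/(1 + 0.216×0.743) = 0.9590/1.16049 = 0.8264

u ≈ 0.8264c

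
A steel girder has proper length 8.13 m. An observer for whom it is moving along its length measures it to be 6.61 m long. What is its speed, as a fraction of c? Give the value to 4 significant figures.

β ≈ 0.5822

γ = L₀/L = 8.13/6.61 = 1.22995
β = √(1 − 1/γ²) = 0.5822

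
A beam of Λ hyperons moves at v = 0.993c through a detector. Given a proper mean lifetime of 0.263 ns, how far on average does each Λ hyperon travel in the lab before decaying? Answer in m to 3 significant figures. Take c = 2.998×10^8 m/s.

d ≈ 0.663 m

γ = 1/√(1 − 0.993²) = 8.4664
Dilated lifetime: Δt = γτ₀ = 8.4664 × 0.263 ns = 2.2267 ns
d = vΔt = 0.993c × 2.2267 ns = 2.9770×10^8 m/s × 2.2267×10^-9 s = 0.663 m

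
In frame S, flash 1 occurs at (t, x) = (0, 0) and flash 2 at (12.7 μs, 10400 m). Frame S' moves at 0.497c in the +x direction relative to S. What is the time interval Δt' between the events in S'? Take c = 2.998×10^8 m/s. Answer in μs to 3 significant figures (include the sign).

Δt' ≈ -5.23 μs

γ = 1/√(1 − 0.497²) = 1.1524
Δt' = γ(Δt − vΔx/c²) = 1.1524 × (12.7 μs − 0.497×10400 m / (2.998×10^8 m/s))
= 1.1524 × (-4.5408 μs) = -5.23 μs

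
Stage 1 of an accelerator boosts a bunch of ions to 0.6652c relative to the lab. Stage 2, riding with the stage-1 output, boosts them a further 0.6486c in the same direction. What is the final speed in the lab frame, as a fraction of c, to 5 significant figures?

u ≈ 0.91781c

Compose boost 2: (0.6486 + 0.6652)/(1 + 0.6486×0.6652) = 1.3138/1.431449 = 0.91781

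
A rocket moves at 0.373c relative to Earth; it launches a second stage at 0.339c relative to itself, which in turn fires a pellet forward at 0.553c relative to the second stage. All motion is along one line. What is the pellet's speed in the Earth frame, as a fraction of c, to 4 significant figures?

Compose boost 2: (0.339 + 0.373)/(1 + 0.339×0.373) = 0.7120/1.12645 = 0.632076
Compose boost 3: (0.553 + 0.632076)/(1 + 0.553×0.632076) = 1.18508/1.34954 = 0.8781

u ≈ 0.8781c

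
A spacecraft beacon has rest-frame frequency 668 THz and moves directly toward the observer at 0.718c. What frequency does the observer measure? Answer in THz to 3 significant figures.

Relativistic Doppler: f_obs = f_src √((1+β)/(1−β))
= 668 × √(1.7180/0.28200) = 668 × 2.4682 = 1650 THz

f_obs ≈ 1650 THz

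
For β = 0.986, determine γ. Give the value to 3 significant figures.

γ = 1/√(1 − β²) = 1/√(1 − 0.986²) = 1/√(0.027804) = 6.00

γ ≈ 6.00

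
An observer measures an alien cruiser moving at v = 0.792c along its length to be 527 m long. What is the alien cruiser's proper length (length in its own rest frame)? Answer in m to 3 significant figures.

L₀ ≈ 863 m

γ = 1/√(1 − 0.792²) = 1.6379
L₀ = γL = 1.6379 × 527 = 863 m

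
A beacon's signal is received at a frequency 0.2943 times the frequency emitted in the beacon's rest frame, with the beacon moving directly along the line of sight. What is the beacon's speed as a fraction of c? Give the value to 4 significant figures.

f_obs/f_src = √((1−β)/(1+β)) = 0.2943  ⇒  (1−β)/(1+β) = 0.0866125
β = |1 − D²|/(1 + D²) = |1 − 0.0866125|/(1 + 0.0866125) = 0.8406

β ≈ 0.8406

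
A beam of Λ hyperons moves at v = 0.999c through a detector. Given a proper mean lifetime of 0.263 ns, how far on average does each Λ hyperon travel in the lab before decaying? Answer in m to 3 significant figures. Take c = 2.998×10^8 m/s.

γ = 1/√(1 − 0.999²) = 22.366
Dilated lifetime: Δt = γτ₀ = 22.366 × 0.263 ns = 5.8823 ns
d = vΔt = 0.999c × 5.8823 ns = 2.9950×10^8 m/s × 5.8823×10^-9 s = 1.76 m

d ≈ 1.76 m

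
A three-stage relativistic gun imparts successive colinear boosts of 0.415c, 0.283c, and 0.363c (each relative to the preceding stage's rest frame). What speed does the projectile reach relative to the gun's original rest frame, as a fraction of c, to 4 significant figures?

u ≈ 0.8051c

Compose boost 2: (0.283 + 0.415)/(1 + 0.283×0.415) = 0.6980/1.11745 = 0.624639
Compose boost 3: (0.363 + 0.624639)/(1 + 0.363×0.624639) = 0.987639/1.22674 = 0.8051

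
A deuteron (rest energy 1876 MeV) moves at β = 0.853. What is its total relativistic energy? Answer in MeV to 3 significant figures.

E ≈ 3590 MeV

γ = 1/√(1 − 0.853²) = 1.9160
E = γm₀c² = 1.9160 × 1876 MeV = 3590 MeV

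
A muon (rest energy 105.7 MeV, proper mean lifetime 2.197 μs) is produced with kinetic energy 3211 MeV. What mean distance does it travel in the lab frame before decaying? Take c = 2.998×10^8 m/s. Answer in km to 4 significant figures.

γ = 1 + K/(m₀c²) = 1 + 3211/105.7 = 31.3784
β = √(1 − 1/γ²) = 0.999492
Dilated lifetime: γτ₀ = 31.3784 × 2.197 μs = 68.9384 μs
d = βc·γτ₀ = 0.999492 × (2.998×10^8 m/s) × 6.89384×10^-5 s = 20.66 km

d ≈ 20.66 km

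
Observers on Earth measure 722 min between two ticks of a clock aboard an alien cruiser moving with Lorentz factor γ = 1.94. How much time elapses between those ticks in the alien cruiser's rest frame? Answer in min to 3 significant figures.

τ₀ ≈ 372 min

γ = 1.94 (given)
Proper time: τ₀ = Δt/γ = 722/1.94 = 372 min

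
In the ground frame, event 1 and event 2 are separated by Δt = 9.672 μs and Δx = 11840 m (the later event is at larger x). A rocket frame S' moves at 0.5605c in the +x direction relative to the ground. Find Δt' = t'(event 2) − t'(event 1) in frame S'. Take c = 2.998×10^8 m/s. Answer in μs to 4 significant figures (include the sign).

Δt' ≈ -15.05 μs

γ = 1/√(1 − 0.5605²) = 1.20750
Δt' = γ(Δt − vΔx/c²) = 1.20750 × (9.672 μs − 0.5605×11840 m / (2.998×10^8 m/s))
= 1.20750 × (-12.4638 μs) = -15.05 μs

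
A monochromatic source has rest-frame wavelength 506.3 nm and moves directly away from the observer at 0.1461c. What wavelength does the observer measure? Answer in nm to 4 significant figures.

λ_obs ≈ 586.6 nm

Relativistic Doppler: λ_obs = λ_src √((1+β)/(1−β))
= 506.3 × √(1.14610/0.853900) = 506.3 × 1.15853 = 586.6 nm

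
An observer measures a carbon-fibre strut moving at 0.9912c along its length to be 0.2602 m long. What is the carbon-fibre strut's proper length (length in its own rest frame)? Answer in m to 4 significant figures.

L₀ ≈ 1.966 m

γ = 1/√(1 − 0.9912²) = 7.55442
L₀ = γL = 7.55442 × 0.2602 = 1.966 m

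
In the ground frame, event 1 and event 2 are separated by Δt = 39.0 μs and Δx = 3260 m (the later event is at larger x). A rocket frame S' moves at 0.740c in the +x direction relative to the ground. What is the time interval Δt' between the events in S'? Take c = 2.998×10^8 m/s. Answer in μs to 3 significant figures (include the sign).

γ = 1/√(1 − 0.740²) = 1.4868
Δt' = γ(Δt − vΔx/c²) = 1.4868 × (39.0 μs − 0.740×3260 m / (2.998×10^8 m/s))
= 1.4868 × (30.953 μs) = 46.0 μs

Δt' ≈ 46.0 μs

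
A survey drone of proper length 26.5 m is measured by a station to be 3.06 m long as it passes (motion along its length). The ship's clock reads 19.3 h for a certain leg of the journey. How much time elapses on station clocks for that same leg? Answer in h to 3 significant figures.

Length contraction ⇒ γ = L₀/L = 26.5/3.06 = 8.6601
Time dilation: Δt = γτ₀ = 8.6601 × 19.3 h = 167 h

Δt ≈ 167 h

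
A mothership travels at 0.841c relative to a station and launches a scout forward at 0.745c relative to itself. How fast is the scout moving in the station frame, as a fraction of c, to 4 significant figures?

u ≈ 0.9751c

Compose boost 2: (0.745 + 0.841)/(1 + 0.745×0.841) = 1.586/1.62655 = 0.9751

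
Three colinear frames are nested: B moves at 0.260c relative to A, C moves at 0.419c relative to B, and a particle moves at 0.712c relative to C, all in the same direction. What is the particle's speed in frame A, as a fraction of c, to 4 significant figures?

Compose boost 2: (0.419 + 0.260)/(1 + 0.419×0.260) = 0.6790/1.10894 = 0.612296
Compose boost 3: (0.712 + 0.612296)/(1 + 0.712×0.612296) = 1.32430/1.43596 = 0.9222

u ≈ 0.9222c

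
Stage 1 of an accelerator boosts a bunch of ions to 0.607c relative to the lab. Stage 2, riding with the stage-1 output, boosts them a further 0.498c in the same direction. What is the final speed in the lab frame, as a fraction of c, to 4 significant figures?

Compose boost 2: (0.498 + 0.607)/(1 + 0.498×0.607) = 1.105/1.30229 = 0.8485

u ≈ 0.8485c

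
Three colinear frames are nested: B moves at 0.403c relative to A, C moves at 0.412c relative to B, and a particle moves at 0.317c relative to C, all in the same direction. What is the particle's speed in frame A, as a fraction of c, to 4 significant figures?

u ≈ 0.8317c

Compose boost 2: (0.412 + 0.403)/(1 + 0.412×0.403) = 0.8150/1.16604 = 0.698949
Compose boost 3: (0.317 + 0.698949)/(1 + 0.317×0.698949) = 1.01595/1.22157 = 0.8317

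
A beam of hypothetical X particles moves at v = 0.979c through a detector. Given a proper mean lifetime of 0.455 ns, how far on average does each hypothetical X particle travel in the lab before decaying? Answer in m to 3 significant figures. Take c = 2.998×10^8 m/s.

γ = 1/√(1 − 0.979²) = 4.9053
Dilated lifetime: Δt = γτ₀ = 4.9053 × 0.455 ns = 2.2319 ns
d = vΔt = 0.979c × 2.2319 ns = 2.9350×10^8 m/s × 2.2319×10^-9 s = 0.655 m

d ≈ 0.655 m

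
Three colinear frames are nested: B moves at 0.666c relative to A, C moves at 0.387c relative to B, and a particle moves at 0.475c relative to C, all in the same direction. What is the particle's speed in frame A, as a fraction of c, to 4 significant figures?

Compose boost 2: (0.387 + 0.666)/(1 + 0.387×0.666) = 1.053/1.25774 = 0.837215
Compose boost 3: (0.475 + 0.837215)/(1 + 0.475×0.837215) = 1.31221/1.39768 = 0.9389

u ≈ 0.9389c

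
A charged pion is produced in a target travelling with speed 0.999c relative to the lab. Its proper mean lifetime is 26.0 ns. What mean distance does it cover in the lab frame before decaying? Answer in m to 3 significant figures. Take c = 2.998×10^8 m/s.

γ = 1/√(1 − 0.999²) = 22.366
Dilated lifetime: Δt = γτ₀ = 22.366 × 26.0 ns = 581.52 ns
d = vΔt = 0.999c × 581.52 ns = 2.9950×10^8 m/s × 5.8152×10^-7 s = 174 m

d ≈ 174 m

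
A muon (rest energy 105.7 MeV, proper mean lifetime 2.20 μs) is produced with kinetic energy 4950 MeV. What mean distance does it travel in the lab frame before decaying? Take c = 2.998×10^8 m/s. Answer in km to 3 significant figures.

γ = 1 + K/(m₀c²) = 1 + 4950/105.7 = 47.831
β = √(1 − 1/γ²) = 0.99978
Dilated lifetime: γτ₀ = 47.831 × 2.20 μs = 105.23 μs
d = βc·γτ₀ = 0.99978 × (2.998×10^8 m/s) × 0.00010523 s = 31.5 km

d ≈ 31.5 km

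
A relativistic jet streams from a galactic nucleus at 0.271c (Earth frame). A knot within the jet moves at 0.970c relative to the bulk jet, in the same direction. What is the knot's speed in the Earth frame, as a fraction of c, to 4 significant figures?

Relativistic velocity addition: u = (u' + v)/(1 + u'v/c²)
= (0.970 + 0.271)/(1 + 0.970×0.271) = 1.241/1.26287 = 0.9827

u ≈ 0.9827c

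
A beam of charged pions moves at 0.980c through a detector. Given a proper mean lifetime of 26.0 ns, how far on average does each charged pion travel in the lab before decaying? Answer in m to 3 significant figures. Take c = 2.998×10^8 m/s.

γ = 1/√(1 − 0.980²) = 5.0252
Dilated lifetime: Δt = γτ₀ = 5.0252 × 26.0 ns = 130.65 ns
d = vΔt = 0.980c × 130.65 ns = 2.9380×10^8 m/s × 1.3065×10^-7 s = 38.4 m

d ≈ 38.4 m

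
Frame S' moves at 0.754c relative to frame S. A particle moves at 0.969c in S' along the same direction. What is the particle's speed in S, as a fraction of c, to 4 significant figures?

u ≈ 0.9956c

Relativistic velocity addition: u = (u' + v)/(1 + u'v/c²)
= (0.969 + 0.754)/(1 + 0.969×0.754) = 1.723/1.73063 = 0.9956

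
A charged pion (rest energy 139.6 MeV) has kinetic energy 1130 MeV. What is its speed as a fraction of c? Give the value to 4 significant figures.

γ = 1 + K/(m₀c²) = 1 + 1130/139.6 = 9.09456
β = √(1 − 1/γ²) = 0.9939

β ≈ 0.9939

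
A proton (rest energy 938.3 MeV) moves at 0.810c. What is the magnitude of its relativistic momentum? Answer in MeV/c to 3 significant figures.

p ≈ 1300 MeV/c

γ = 1/√(1 − 0.810²) = 1.7052
p = γβm₀c = 1.7052 × 0.810 × 938.3 MeV/c = 1300 MeV/c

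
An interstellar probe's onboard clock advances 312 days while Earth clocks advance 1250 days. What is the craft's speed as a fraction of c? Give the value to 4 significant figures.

β ≈ 0.9683

γ = Δt/τ₀ = 1250/312 = 4.00641
β = √(1 − 1/γ²) = √(1 − 1/4.00641²) = 0.9683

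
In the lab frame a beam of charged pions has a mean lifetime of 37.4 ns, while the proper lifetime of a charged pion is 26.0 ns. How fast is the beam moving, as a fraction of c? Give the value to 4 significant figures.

γ = Δt/τ₀ = 37.4/26.0 = 1.43846
β = √(1 − 1/γ²) = √(1 − 1/1.43846²) = 0.7188

β ≈ 0.7188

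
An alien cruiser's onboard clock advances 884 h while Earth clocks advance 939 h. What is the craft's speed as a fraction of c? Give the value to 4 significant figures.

β ≈ 0.3372

γ = Δt/τ₀ = 939/884 = 1.06222
β = √(1 − 1/γ²) = √(1 − 1/1.06222²) = 0.3372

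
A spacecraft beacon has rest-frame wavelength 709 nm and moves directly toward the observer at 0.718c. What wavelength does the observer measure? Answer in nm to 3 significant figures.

λ_obs ≈ 287 nm

Relativistic Doppler: λ_obs = λ_src √((1−β)/(1+β))
= 709 × √(0.28200/1.7180) = 709 × 0.40515 = 287 nm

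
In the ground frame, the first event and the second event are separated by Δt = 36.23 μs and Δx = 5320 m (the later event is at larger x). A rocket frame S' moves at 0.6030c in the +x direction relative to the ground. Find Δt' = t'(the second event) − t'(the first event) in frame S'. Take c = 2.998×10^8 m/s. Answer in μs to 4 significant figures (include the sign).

γ = 1/√(1 − 0.6030²) = 1.25354
Δt' = γ(Δt − vΔx/c²) = 1.25354 × (36.23 μs − 0.6030×5320 m / (2.998×10^8 m/s))
= 1.25354 × (25.5297 μs) = 32.00 μs

Δt' ≈ 32.00 μs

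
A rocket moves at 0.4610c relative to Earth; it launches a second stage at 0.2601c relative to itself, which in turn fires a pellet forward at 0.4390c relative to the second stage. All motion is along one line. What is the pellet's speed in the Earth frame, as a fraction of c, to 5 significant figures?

Compose boost 2: (0.2601 + 0.4610)/(1 + 0.2601×0.4610) = 0.72110/1.119906 = 0.6438933
Compose boost 3: (0.4390 + 0.6438933)/(1 + 0.4390×0.6438933) = 1.082893/1.282669 = 0.84425

u ≈ 0.84425c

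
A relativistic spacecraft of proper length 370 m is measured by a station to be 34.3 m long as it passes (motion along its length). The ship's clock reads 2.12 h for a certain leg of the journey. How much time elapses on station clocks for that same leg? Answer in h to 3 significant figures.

Δt ≈ 22.9 h

Length contraction ⇒ γ = L₀/L = 370/34.3 = 10.787
Time dilation: Δt = γτ₀ = 10.787 × 2.12 h = 22.9 h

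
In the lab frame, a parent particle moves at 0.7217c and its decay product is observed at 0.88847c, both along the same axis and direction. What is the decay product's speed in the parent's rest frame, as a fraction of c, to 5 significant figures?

u' ≈ 0.46481c

Inverse velocity addition: u' = (u − v)/(1 − uv/c²)
= (0.88847 − 0.7217)/(1 − 0.88847×0.7217) = 0.16677/0.3587912 = 0.46481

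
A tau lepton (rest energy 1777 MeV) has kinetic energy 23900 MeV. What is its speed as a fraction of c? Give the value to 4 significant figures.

γ = 1 + K/(m₀c²) = 1 + 23900/1777 = 14.4496
β = √(1 − 1/γ²) = 0.9976

β ≈ 0.9976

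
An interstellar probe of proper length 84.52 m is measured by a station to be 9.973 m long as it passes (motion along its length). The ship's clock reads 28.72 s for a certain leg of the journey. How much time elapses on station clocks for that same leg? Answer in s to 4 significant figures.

Length contraction ⇒ γ = L₀/L = 84.52/9.973 = 8.47488
Time dilation: Δt = γτ₀ = 8.47488 × 28.72 s = 243.4 s

Δt ≈ 243.4 s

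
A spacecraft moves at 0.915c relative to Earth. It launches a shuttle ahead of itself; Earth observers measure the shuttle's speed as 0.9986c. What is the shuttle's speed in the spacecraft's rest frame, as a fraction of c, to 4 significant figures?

Inverse velocity addition: u' = (u − v)/(1 − uv/c²)
= (0.9986 − 0.915)/(1 − 0.9986×0.915) = 0.08360/0.0862810 = 0.9689

u' ≈ 0.9689c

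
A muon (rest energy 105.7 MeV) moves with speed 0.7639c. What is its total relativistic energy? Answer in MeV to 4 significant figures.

E ≈ 163.8 MeV

γ = 1/√(1 − 0.7639²) = 1.54958
E = γm₀c² = 1.54958 × 105.7 MeV = 163.8 MeV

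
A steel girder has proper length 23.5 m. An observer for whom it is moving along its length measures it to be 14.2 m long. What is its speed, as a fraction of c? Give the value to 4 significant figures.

β ≈ 0.7968

γ = L₀/L = 23.5/14.2 = 1.65493
β = √(1 − 1/γ²) = 0.7968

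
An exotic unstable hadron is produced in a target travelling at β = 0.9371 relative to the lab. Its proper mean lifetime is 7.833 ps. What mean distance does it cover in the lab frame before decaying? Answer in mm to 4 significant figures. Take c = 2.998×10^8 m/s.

γ = 1/√(1 − 0.9371²) = 2.86483
Dilated lifetime: Δt = γτ₀ = 2.86483 × 7.833 ps = 22.4402 ps
d = vΔt = 0.9371c × 22.4402 ps = 2.80943×10^8 m/s × 2.24402×10^-11 s = 6.304 mm

d ≈ 6.304 mm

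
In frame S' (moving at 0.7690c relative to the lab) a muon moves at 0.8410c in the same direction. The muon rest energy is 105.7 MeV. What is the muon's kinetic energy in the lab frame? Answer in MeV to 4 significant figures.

K ≈ 397.6 MeV

u_lab = (0.8410 + 0.7690)/(1 + 0.8410×0.7690) = 0.9776958
γ = 1/√(1 − 0.9776958²) = 4.76131
K = (γ − 1)m₀c² = (4.76131 − 1) × 105.7 = 3.76131 × 105.7 = 397.6 MeV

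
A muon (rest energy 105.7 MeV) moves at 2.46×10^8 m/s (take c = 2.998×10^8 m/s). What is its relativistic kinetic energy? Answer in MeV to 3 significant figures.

K ≈ 79.2 MeV

β = v/c = 2.46×10^8 / 2.998×10^8 = 0.82055
γ = 1/√(1 − 0.82055²) = 1.7495
K = (γ − 1)m₀c² = (1.7495 − 1) × 105.7 MeV = 0.74954 × 105.7 MeV = 79.2 MeV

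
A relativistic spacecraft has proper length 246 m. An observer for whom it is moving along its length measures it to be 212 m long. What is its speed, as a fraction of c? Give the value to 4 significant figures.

γ = L₀/L = 246/212 = 1.16038
β = √(1 − 1/γ²) = 0.5073

β ≈ 0.5073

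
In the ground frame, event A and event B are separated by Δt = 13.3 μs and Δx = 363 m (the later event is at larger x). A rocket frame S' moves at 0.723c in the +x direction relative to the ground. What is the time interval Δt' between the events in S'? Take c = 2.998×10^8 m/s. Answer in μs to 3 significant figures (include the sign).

γ = 1/√(1 − 0.723²) = 1.4475
Δt' = γ(Δt − vΔx/c²) = 1.4475 × (13.3 μs − 0.723×363 m / (2.998×10^8 m/s))
= 1.4475 × (12.425 μs) = 18.0 μs

Δt' ≈ 18.0 μs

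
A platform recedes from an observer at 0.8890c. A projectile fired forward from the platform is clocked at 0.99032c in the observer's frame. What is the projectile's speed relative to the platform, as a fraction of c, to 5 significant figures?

u' ≈ 0.84712c

Inverse velocity addition: u' = (u − v)/(1 − uv/c²)
= (0.99032 − 0.8890)/(1 − 0.99032×0.8890) = 0.10132/0.1196055 = 0.84712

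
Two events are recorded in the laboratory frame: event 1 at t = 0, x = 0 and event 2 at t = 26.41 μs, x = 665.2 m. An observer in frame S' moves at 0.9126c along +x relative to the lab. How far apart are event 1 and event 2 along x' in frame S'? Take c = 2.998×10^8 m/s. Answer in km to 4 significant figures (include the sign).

Δx' ≈ -16.05 km

γ = 1/√(1 − 0.9126²) = 2.44586
Δx' = γ(Δx − vΔt) = 2.44586 × (665.2 m − 0.9126×(2.998×10^8 m/s)×26.41×10^-6 s)
= 2.44586 × (-6560.51 m) = -16.05 km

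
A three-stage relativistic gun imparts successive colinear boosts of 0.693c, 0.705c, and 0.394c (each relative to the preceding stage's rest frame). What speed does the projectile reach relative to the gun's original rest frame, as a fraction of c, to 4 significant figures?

Compose boost 2: (0.705 + 0.693)/(1 + 0.705×0.693) = 1.398/1.48856 = 0.939160
Compose boost 3: (0.394 + 0.939160)/(1 + 0.394×0.939160) = 1.33316/1.37003 = 0.9731

u ≈ 0.9731c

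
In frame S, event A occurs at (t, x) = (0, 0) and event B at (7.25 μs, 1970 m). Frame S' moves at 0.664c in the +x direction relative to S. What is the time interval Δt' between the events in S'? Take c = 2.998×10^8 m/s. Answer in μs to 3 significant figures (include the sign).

Δt' ≈ 3.86 μs

γ = 1/√(1 − 0.664²) = 1.3374
Δt' = γ(Δt − vΔx/c²) = 1.3374 × (7.25 μs − 0.664×1970 m / (2.998×10^8 m/s))
= 1.3374 × (2.8868 μs) = 3.86 μs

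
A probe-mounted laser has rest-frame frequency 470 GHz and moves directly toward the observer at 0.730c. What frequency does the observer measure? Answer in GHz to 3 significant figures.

Relativistic Doppler: f_obs = f_src √((1+β)/(1−β))
= 470 × √(1.7300/0.27000) = 470 × 2.5313 = 1190 GHz

f_obs ≈ 1190 GHz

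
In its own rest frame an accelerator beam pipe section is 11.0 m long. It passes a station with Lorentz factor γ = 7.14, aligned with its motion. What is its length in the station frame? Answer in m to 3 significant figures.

γ = 7.14 (given)
Length contraction: L = L₀/γ = 11.0/7.14 = 1.54 m

L ≈ 1.54 m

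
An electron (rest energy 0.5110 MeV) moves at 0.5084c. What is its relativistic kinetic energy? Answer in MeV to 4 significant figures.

γ = 1/√(1 − 0.5084²) = 1.16128
K = (γ − 1)m₀c² = (1.16128 − 1) × 0.5110 MeV = 0.161277 × 0.5110 MeV = 0.08241 MeV

K ≈ 0.08241 MeV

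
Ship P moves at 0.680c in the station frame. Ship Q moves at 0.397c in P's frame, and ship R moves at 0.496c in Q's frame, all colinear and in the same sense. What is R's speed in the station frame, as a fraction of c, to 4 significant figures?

Compose boost 2: (0.397 + 0.680)/(1 + 0.397×0.680) = 1.077/1.26996 = 0.848058
Compose boost 3: (0.496 + 0.848058)/(1 + 0.496×0.848058) = 1.34406/1.42064 = 0.9461

u ≈ 0.9461c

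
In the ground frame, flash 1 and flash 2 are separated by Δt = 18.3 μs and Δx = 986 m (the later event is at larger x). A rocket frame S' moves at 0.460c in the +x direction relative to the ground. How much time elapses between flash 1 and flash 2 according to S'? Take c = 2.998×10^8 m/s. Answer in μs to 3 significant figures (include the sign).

Δt' ≈ 18.9 μs

γ = 1/√(1 − 0.460²) = 1.1262
Δt' = γ(Δt − vΔx/c²) = 1.1262 × (18.3 μs − 0.460×986 m / (2.998×10^8 m/s))
= 1.1262 × (16.787 μs) = 18.9 μs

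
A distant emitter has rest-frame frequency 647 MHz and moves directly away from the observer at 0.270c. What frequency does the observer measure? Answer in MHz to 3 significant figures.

Relativistic Doppler: f_obs = f_src √((1−β)/(1+β))
= 647 × √(0.73000/1.2700) = 647 × 0.75816 = 491 MHz

f_obs ≈ 491 MHz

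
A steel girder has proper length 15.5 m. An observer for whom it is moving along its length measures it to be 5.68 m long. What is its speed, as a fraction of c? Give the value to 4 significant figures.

β ≈ 0.9304

γ = L₀/L = 15.5/5.68 = 2.72887
β = √(1 − 1/γ²) = 0.9304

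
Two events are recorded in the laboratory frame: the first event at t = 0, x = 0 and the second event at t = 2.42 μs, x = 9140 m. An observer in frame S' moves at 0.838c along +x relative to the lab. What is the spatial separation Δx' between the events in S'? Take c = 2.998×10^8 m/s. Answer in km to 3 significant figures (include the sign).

Δx' ≈ 15.6 km

γ = 1/√(1 − 0.838²) = 1.8326
Δx' = γ(Δx − vΔt) = 1.8326 × (9140 m − 0.838×(2.998×10^8 m/s)×2.42×10^-6 s)
= 1.8326 × (8532.0 m) = 15.6 km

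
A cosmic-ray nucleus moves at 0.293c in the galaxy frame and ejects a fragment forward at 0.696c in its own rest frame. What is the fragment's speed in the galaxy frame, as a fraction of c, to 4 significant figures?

Compose boost 2: (0.696 + 0.293)/(1 + 0.696×0.293) = 0.9890/1.20393 = 0.8215

u ≈ 0.8215c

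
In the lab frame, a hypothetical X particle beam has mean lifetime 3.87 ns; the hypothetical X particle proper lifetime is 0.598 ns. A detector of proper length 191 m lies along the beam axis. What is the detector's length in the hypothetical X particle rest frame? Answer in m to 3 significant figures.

L ≈ 29.5 m

Time dilation ⇒ γ = Δt/τ₀ = 3.87/0.598 = 6.4716
Length contraction: L = L₀/γ = 191/6.4716 = 29.5 m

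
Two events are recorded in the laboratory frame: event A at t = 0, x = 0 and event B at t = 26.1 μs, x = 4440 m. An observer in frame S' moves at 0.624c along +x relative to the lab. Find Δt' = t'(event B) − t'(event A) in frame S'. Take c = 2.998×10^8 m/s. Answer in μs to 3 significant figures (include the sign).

Δt' ≈ 21.6 μs

γ = 1/√(1 − 0.624²) = 1.2797
Δt' = γ(Δt − vΔx/c²) = 1.2797 × (26.1 μs − 0.624×4440 m / (2.998×10^8 m/s))
= 1.2797 × (16.859 μs) = 21.6 μs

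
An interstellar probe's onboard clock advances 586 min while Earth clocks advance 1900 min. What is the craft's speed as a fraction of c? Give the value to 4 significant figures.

β ≈ 0.9512

γ = Δt/τ₀ = 1900/586 = 3.24232
β = √(1 − 1/γ²) = √(1 − 1/3.24232²) = 0.9512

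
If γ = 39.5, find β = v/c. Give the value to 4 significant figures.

β ≈ 0.9997

β = √(1 − 1/γ²) = √(1 − 1/39.5²) = √(0.999359) = 0.9997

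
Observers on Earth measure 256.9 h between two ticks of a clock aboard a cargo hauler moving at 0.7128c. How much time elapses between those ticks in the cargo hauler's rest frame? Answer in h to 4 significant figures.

γ = 1/√(1 − 0.7128²) = 1.42579
Proper time: τ₀ = Δt/γ = 256.9/1.42579 = 180.2 h

τ₀ ≈ 180.2 h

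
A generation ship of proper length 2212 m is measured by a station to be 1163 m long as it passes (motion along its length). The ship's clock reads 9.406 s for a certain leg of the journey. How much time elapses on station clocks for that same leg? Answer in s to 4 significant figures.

Length contraction ⇒ γ = L₀/L = 2212/1163 = 1.90198
Time dilation: Δt = γτ₀ = 1.90198 × 9.406 s = 17.89 s

Δt ≈ 17.89 s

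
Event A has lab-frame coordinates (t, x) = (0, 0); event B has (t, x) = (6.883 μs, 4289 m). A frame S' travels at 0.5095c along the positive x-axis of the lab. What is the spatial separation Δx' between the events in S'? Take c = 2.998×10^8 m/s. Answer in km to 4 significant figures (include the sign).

Δx' ≈ 3.763 km

γ = 1/√(1 − 0.5095²) = 1.16215
Δx' = γ(Δx − vΔt) = 1.16215 × (4289 m − 0.5095×(2.998×10^8 m/s)×6.883×10^-6 s)
= 1.16215 × (3237.63 m) = 3.763 km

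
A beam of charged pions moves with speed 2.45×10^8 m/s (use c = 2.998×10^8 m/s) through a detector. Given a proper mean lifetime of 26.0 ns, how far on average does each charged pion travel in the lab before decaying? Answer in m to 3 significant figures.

d ≈ 11.1 m

β = v/c = 2.45×10^8 / 2.998×10^8 = 0.81721
γ = 1/√(1 − 0.81721²) = 1.7351
Dilated lifetime: Δt = γτ₀ = 1.7351 × 26.0 ns = 45.112 ns
d = vΔt = 0.81721c × 45.112 ns = 2.4500×10^8 m/s × 4.5112×10^-8 s = 11.1 m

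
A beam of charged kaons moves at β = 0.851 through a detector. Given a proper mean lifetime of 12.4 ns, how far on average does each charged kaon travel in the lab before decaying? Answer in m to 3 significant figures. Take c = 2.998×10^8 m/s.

d ≈ 6.02 m

γ = 1/√(1 − 0.851²) = 1.9042
Dilated lifetime: Δt = γτ₀ = 1.9042 × 12.4 ns = 23.612 ns
d = vΔt = 0.851c × 23.612 ns = 2.5513×10^8 m/s × 2.3612×10^-8 s = 6.02 m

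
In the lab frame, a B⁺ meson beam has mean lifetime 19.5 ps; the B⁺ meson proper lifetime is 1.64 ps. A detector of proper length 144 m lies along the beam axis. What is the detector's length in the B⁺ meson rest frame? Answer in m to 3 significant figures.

L ≈ 12.1 m

Time dilation ⇒ γ = Δt/τ₀ = 19.5/1.64 = 11.890
Length contraction: L = L₀/γ = 144/11.890 = 12.1 m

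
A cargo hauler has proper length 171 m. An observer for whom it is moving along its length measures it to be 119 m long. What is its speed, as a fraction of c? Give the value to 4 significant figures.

γ = L₀/L = 171/119 = 1.43697
β = √(1 − 1/γ²) = 0.7181

β ≈ 0.7181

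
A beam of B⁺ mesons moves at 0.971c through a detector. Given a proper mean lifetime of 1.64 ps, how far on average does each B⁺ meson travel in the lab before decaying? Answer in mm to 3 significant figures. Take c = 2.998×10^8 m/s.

γ = 1/√(1 − 0.971²) = 4.1827
Dilated lifetime: Δt = γτ₀ = 4.1827 × 1.64 ps = 6.8596 ps
d = vΔt = 0.971c × 6.8596 ps = 2.9111×10^8 m/s × 6.8596×10^-12 s = 2.00 mm

d ≈ 2.00 mm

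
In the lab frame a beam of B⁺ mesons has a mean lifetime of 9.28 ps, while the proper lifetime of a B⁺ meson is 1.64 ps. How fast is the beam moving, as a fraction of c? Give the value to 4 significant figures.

β ≈ 0.9843

γ = Δt/τ₀ = 9.28/1.64 = 5.65854
β = √(1 − 1/γ²) = √(1 − 1/5.65854²) = 0.9843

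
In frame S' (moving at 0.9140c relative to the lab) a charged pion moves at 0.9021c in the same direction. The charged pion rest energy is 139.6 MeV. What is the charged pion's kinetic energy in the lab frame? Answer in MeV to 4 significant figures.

u_lab = (0.9021 + 0.9140)/(1 + 0.9021×0.9140) = 0.9953854
γ = 1/√(1 − 0.9953854²) = 10.4213
K = (γ − 1)m₀c² = (10.4213 − 1) × 139.6 = 9.42126 × 139.6 = 1315 MeV

K ≈ 1315 MeV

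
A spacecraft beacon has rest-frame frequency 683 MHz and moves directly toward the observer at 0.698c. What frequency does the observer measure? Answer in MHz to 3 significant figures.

f_obs ≈ 1620 MHz

Relativistic Doppler: f_obs = f_src √((1+β)/(1−β))
= 683 × √(1.6980/0.30200) = 683 × 2.3712 = 1620 MHz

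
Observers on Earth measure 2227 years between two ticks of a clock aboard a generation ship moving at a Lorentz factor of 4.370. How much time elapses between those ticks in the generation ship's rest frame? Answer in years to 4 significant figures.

γ = 4.370 (given)
Proper time: τ₀ = Δt/γ = 2227/4.370 = 509.6 years

τ₀ ≈ 509.6 years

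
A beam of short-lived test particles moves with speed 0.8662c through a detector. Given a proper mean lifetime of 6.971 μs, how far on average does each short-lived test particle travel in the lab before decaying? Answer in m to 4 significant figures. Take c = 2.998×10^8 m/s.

d ≈ 3623 m

γ = 1/√(1 − 0.8662²) = 2.00121
Dilated lifetime: Δt = γτ₀ = 2.00121 × 6.971 μs = 13.9504 μs
d = vΔt = 0.8662c × 13.9504 μs = 2.59687×10^8 m/s × 1.39504×10^-5 s = 3623 m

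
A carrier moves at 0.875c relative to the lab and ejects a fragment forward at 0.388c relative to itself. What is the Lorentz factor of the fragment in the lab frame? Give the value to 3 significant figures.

γ ≈ 3.00

u_lab = (0.388 + 0.875)/(1 + 0.388×0.875) = 1.263/1.33950 = 0.942889
γ = 1/√(1 − 0.942889²) = 3.00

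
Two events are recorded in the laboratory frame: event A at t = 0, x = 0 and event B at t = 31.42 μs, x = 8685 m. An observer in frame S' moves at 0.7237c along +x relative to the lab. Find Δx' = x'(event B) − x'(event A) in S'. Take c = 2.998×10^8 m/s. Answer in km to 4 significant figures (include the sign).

γ = 1/√(1 − 0.7237²) = 1.44903
Δx' = γ(Δx − vΔt) = 1.44903 × (8685 m − 0.7237×(2.998×10^8 m/s)×31.42×10^-6 s)
= 1.44903 × (1867.95 m) = 2.707 km

Δx' ≈ 2.707 km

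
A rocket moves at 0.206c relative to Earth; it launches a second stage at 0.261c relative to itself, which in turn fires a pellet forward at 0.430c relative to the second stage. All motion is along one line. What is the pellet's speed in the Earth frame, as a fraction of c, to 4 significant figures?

u ≈ 0.7334c

Compose boost 2: (0.261 + 0.206)/(1 + 0.261×0.206) = 0.4670/1.05377 = 0.443172
Compose boost 3: (0.430 + 0.443172)/(1 + 0.430×0.443172) = 0.873172/1.19056 = 0.7334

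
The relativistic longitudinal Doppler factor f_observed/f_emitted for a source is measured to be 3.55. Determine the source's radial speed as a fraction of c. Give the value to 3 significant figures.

f_obs/f_src = √((1+β)/(1−β)) = 3.55  ⇒  (1+β)/(1−β) = 12.602
β = |1 − D²|/(1 + D²) = |1 − 12.602|/(1 + 12.602) = 0.853

β ≈ 0.853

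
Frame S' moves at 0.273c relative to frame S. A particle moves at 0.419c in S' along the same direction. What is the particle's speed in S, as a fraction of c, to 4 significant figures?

u ≈ 0.6210c

Relativistic velocity addition: u = (u' + v)/(1 + u'v/c²)
= (0.419 + 0.273)/(1 + 0.419×0.273) = 0.6920/1.11439 = 0.6210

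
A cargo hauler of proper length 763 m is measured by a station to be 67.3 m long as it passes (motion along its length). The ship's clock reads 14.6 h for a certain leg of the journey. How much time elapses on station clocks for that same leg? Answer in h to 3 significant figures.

Δt ≈ 166 h

Length contraction ⇒ γ = L₀/L = 763/67.3 = 11.337
Time dilation: Δt = γτ₀ = 11.337 × 14.6 h = 166 h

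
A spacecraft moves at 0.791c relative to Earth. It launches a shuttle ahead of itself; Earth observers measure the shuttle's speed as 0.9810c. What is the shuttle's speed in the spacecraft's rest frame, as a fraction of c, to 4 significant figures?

Inverse velocity addition: u' = (u − v)/(1 − uv/c²)
= (0.9810 − 0.791)/(1 − 0.9810×0.791) = 0.1900/0.224029 = 0.8481

u' ≈ 0.8481c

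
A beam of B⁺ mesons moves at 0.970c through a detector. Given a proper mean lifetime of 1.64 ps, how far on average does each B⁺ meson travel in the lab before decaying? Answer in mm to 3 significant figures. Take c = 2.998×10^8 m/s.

γ = 1/√(1 − 0.970²) = 4.1135
Dilated lifetime: Δt = γτ₀ = 4.1135 × 1.64 ps = 6.7461 ps
d = vΔt = 0.970c × 6.7461 ps = 2.9081×10^8 m/s × 6.7461×10^-12 s = 1.96 mm

d ≈ 1.96 mm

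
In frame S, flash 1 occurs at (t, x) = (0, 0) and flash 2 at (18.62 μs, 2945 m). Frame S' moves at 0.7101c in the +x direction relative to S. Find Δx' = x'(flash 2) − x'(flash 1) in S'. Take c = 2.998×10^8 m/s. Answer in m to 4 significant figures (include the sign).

Δx' ≈ -1447 m

γ = 1/√(1 − 0.7101²) = 1.42025
Δx' = γ(Δx − vΔt) = 1.42025 × (2945 m − 0.7101×(2.998×10^8 m/s)×18.62×10^-6 s)
= 1.42025 × (-1018.97 m) = -1447 m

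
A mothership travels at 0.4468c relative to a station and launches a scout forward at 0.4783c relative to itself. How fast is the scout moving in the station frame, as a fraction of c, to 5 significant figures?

u ≈ 0.76221c

Compose boost 2: (0.4783 + 0.4468)/(1 + 0.4783×0.4468) = 0.92510/1.213704 = 0.76221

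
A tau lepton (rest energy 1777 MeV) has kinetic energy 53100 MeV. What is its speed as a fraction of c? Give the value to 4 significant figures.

γ = 1 + K/(m₀c²) = 1 + 53100/1777 = 30.8818
β = √(1 − 1/γ²) = 0.9995

β ≈ 0.9995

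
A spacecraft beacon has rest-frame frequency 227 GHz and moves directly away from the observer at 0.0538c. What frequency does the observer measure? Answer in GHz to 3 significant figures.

Relativistic Doppler: f_obs = f_src √((1−β)/(1+β))
= 227 × √(0.94620/1.0538) = 227 × 0.94757 = 215 GHz

f_obs ≈ 215 GHz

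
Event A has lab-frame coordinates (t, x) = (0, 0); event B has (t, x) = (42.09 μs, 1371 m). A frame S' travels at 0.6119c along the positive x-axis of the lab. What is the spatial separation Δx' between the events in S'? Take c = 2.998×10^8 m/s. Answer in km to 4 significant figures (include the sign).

γ = 1/√(1 − 0.6119²) = 1.26433
Δx' = γ(Δx − vΔt) = 1.26433 × (1371 m − 0.6119×(2.998×10^8 m/s)×42.09×10^-6 s)
= 1.26433 × (-6350.31 m) = -8.029 km

Δx' ≈ -8.029 km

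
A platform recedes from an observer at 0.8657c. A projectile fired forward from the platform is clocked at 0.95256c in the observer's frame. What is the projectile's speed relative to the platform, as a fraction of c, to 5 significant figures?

u' ≈ 0.49530c

Inverse velocity addition: u' = (u − v)/(1 − uv/c²)
= (0.95256 − 0.8657)/(1 − 0.95256×0.8657) = 0.086860/0.1753688 = 0.49530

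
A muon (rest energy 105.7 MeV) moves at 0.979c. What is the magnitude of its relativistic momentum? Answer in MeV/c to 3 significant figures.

γ = 1/√(1 − 0.979²) = 4.9053
p = γβm₀c = 4.9053 × 0.979 × 105.7 MeV/c = 508 MeV/c

p ≈ 508 MeV/c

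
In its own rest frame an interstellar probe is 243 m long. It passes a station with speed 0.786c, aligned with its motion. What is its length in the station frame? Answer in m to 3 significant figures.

L ≈ 150 m

γ = 1/√(1 − 0.786²) = 1.6175
Length contraction: L = L₀/γ = 243/1.6175 = 150 m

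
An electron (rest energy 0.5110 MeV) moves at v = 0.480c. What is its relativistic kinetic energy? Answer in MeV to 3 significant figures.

γ = 1/√(1 − 0.480²) = 1.1399
K = (γ − 1)m₀c² = (1.1399 − 1) × 0.5110 MeV = 0.13990 × 0.5110 MeV = 0.0715 MeV

K ≈ 0.0715 MeV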